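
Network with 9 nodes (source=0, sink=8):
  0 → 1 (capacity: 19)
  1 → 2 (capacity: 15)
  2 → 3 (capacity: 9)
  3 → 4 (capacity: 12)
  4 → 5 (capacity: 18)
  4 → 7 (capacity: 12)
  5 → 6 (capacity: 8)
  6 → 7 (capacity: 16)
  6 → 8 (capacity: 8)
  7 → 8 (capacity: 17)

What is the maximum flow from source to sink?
Maximum flow = 9

Max flow: 9

Flow assignment:
  0 → 1: 9/19
  1 → 2: 9/15
  2 → 3: 9/9
  3 → 4: 9/12
  4 → 7: 9/12
  7 → 8: 9/17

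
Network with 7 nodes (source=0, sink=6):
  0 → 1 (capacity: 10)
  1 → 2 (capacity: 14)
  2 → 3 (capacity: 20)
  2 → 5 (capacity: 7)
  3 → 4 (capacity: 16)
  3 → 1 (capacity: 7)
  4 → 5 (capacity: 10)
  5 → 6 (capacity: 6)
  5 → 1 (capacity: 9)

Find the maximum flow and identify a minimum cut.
Max flow = 6, Min cut edges: (5,6)

Maximum flow: 6
Minimum cut: (5,6)
Partition: S = [0, 1, 2, 3, 4, 5], T = [6]

Max-flow min-cut theorem verified: both equal 6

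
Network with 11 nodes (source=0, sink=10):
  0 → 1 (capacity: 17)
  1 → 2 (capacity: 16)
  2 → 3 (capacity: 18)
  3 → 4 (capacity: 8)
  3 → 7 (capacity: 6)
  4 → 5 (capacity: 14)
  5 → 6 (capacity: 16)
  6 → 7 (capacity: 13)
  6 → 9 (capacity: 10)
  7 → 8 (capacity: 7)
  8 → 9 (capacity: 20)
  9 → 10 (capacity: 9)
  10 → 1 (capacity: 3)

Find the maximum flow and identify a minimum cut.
Max flow = 9, Min cut edges: (9,10)

Maximum flow: 9
Minimum cut: (9,10)
Partition: S = [0, 1, 2, 3, 4, 5, 6, 7, 8, 9], T = [10]

Max-flow min-cut theorem verified: both equal 9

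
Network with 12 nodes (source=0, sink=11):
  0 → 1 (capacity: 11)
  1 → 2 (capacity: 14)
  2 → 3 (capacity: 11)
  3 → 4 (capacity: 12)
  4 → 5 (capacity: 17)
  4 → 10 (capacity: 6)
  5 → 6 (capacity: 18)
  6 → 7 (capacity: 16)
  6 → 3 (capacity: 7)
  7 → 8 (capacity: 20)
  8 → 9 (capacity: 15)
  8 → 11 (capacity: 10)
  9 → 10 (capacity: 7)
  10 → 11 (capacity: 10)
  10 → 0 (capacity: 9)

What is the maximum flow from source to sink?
Maximum flow = 11

Max flow: 11

Flow assignment:
  0 → 1: 11/11
  1 → 2: 11/14
  2 → 3: 11/11
  3 → 4: 11/12
  4 → 5: 5/17
  4 → 10: 6/6
  5 → 6: 5/18
  6 → 7: 5/16
  7 → 8: 5/20
  8 → 11: 5/10
  10 → 11: 6/10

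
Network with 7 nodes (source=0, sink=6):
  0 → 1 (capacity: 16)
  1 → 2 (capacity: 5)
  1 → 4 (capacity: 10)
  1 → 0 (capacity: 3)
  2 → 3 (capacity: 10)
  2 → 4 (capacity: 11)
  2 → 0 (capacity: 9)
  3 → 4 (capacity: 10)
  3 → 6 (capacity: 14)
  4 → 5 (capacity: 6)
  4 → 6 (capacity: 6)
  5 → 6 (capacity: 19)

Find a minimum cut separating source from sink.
Min cut value = 15, edges: (1,2), (1,4)

Min cut value: 15
Partition: S = [0, 1], T = [2, 3, 4, 5, 6]
Cut edges: (1,2), (1,4)

By max-flow min-cut theorem, max flow = min cut = 15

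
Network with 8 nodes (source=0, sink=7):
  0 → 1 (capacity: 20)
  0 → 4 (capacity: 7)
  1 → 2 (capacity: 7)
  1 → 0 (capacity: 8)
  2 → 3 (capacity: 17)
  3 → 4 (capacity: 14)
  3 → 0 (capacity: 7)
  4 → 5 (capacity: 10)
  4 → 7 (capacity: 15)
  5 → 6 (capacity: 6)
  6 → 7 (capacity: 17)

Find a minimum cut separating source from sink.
Min cut value = 14, edges: (0,4), (1,2)

Min cut value: 14
Partition: S = [0, 1], T = [2, 3, 4, 5, 6, 7]
Cut edges: (0,4), (1,2)

By max-flow min-cut theorem, max flow = min cut = 14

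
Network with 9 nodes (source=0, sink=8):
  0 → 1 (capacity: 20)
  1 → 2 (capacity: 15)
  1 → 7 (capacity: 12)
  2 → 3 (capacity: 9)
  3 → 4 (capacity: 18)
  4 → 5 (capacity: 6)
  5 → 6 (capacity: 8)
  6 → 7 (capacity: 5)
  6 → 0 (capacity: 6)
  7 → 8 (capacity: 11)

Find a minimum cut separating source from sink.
Min cut value = 11, edges: (7,8)

Min cut value: 11
Partition: S = [0, 1, 2, 3, 4, 5, 6, 7], T = [8]
Cut edges: (7,8)

By max-flow min-cut theorem, max flow = min cut = 11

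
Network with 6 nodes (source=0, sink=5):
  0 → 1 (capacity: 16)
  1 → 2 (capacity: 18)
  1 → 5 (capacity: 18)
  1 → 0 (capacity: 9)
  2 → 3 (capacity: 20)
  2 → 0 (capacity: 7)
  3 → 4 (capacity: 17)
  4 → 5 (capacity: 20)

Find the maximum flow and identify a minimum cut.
Max flow = 16, Min cut edges: (0,1)

Maximum flow: 16
Minimum cut: (0,1)
Partition: S = [0], T = [1, 2, 3, 4, 5]

Max-flow min-cut theorem verified: both equal 16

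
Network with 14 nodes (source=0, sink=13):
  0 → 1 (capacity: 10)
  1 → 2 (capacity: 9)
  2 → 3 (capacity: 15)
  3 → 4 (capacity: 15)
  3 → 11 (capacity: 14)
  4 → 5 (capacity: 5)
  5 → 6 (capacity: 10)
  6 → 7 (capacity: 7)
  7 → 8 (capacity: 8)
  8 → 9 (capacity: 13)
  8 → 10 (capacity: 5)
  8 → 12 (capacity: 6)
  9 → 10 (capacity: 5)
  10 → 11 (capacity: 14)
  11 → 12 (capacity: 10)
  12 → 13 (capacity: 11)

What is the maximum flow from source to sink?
Maximum flow = 9

Max flow: 9

Flow assignment:
  0 → 1: 9/10
  1 → 2: 9/9
  2 → 3: 9/15
  3 → 11: 9/14
  11 → 12: 9/10
  12 → 13: 9/11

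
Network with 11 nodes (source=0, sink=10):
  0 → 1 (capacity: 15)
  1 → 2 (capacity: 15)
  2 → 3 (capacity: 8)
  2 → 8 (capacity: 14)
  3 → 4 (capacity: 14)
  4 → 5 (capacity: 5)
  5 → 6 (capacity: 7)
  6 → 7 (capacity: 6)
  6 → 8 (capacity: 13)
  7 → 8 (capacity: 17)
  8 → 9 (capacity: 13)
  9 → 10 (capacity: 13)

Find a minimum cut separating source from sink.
Min cut value = 13, edges: (9,10)

Min cut value: 13
Partition: S = [0, 1, 2, 3, 4, 5, 6, 7, 8, 9], T = [10]
Cut edges: (9,10)

By max-flow min-cut theorem, max flow = min cut = 13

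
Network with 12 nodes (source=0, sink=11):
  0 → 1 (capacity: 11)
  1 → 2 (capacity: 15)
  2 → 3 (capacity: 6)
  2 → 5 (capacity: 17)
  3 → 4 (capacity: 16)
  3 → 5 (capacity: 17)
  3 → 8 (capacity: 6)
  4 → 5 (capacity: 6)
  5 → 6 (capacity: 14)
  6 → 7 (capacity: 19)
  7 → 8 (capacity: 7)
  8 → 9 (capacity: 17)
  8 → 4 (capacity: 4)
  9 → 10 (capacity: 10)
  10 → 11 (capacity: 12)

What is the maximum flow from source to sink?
Maximum flow = 10

Max flow: 10

Flow assignment:
  0 → 1: 10/11
  1 → 2: 10/15
  2 → 3: 5/6
  2 → 5: 5/17
  3 → 8: 5/6
  5 → 6: 5/14
  6 → 7: 5/19
  7 → 8: 5/7
  8 → 9: 10/17
  9 → 10: 10/10
  10 → 11: 10/12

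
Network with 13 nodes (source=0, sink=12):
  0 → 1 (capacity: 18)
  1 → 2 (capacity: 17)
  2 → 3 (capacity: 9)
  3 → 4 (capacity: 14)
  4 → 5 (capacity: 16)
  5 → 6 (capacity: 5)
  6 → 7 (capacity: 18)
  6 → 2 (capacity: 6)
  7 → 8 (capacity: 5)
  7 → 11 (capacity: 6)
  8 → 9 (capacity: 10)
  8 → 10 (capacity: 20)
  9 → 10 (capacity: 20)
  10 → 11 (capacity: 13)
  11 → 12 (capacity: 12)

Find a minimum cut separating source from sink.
Min cut value = 5, edges: (5,6)

Min cut value: 5
Partition: S = [0, 1, 2, 3, 4, 5], T = [6, 7, 8, 9, 10, 11, 12]
Cut edges: (5,6)

By max-flow min-cut theorem, max flow = min cut = 5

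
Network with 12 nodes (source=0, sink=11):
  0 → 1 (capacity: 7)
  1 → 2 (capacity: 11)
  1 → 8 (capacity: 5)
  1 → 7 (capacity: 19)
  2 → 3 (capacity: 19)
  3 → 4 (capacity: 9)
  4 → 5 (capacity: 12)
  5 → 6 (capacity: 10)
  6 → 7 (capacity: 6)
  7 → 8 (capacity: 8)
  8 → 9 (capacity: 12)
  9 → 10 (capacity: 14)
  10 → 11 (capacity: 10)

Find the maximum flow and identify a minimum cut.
Max flow = 7, Min cut edges: (0,1)

Maximum flow: 7
Minimum cut: (0,1)
Partition: S = [0], T = [1, 2, 3, 4, 5, 6, 7, 8, 9, 10, 11]

Max-flow min-cut theorem verified: both equal 7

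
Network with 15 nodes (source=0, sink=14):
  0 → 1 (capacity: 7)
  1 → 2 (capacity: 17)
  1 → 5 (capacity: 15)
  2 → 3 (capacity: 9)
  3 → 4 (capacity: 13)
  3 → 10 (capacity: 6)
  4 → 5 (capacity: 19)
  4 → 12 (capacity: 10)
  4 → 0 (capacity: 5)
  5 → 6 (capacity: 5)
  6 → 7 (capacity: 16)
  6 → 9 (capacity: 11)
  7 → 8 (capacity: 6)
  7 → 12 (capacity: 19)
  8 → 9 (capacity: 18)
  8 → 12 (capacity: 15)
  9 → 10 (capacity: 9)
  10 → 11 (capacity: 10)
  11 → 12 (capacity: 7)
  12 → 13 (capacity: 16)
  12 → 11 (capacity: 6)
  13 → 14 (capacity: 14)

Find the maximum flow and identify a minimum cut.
Max flow = 7, Min cut edges: (0,1)

Maximum flow: 7
Minimum cut: (0,1)
Partition: S = [0], T = [1, 2, 3, 4, 5, 6, 7, 8, 9, 10, 11, 12, 13, 14]

Max-flow min-cut theorem verified: both equal 7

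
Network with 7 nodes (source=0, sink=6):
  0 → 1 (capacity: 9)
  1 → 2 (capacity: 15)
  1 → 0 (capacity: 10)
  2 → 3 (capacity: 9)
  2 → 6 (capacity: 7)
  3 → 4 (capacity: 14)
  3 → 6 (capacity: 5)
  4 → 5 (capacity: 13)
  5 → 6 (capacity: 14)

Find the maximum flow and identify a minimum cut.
Max flow = 9, Min cut edges: (0,1)

Maximum flow: 9
Minimum cut: (0,1)
Partition: S = [0], T = [1, 2, 3, 4, 5, 6]

Max-flow min-cut theorem verified: both equal 9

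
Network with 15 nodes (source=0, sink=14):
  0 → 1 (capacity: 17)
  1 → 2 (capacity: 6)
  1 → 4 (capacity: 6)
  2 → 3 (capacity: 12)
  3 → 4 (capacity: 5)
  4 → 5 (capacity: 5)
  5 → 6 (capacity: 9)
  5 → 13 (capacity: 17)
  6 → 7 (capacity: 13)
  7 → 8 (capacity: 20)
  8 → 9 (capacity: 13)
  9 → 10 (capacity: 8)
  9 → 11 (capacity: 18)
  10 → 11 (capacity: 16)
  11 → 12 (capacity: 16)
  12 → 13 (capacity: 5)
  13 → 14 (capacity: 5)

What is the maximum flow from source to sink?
Maximum flow = 5

Max flow: 5

Flow assignment:
  0 → 1: 5/17
  1 → 4: 5/6
  4 → 5: 5/5
  5 → 13: 5/17
  13 → 14: 5/5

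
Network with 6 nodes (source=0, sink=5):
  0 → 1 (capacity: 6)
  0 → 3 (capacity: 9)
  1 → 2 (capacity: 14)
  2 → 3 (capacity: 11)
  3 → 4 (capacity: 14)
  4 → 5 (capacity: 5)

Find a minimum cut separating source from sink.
Min cut value = 5, edges: (4,5)

Min cut value: 5
Partition: S = [0, 1, 2, 3, 4], T = [5]
Cut edges: (4,5)

By max-flow min-cut theorem, max flow = min cut = 5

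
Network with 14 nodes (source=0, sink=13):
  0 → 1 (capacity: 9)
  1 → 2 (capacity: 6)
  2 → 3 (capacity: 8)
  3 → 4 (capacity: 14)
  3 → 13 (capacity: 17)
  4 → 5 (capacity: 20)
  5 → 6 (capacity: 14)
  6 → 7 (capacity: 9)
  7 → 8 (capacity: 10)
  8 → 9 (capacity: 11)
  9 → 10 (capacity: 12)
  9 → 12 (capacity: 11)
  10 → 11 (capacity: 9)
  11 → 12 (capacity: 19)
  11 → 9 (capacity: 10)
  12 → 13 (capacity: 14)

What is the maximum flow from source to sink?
Maximum flow = 6

Max flow: 6

Flow assignment:
  0 → 1: 6/9
  1 → 2: 6/6
  2 → 3: 6/8
  3 → 13: 6/17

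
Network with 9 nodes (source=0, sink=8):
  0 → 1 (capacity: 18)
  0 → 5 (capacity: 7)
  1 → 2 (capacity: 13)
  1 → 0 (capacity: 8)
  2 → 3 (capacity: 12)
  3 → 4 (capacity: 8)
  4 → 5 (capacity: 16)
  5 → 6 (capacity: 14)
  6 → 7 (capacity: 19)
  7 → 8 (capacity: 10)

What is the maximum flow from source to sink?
Maximum flow = 10

Max flow: 10

Flow assignment:
  0 → 1: 8/18
  0 → 5: 2/7
  1 → 2: 8/13
  2 → 3: 8/12
  3 → 4: 8/8
  4 → 5: 8/16
  5 → 6: 10/14
  6 → 7: 10/19
  7 → 8: 10/10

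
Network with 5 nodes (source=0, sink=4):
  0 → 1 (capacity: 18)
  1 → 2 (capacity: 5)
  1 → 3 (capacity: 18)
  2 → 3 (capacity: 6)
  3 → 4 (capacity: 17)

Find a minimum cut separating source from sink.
Min cut value = 17, edges: (3,4)

Min cut value: 17
Partition: S = [0, 1, 2, 3], T = [4]
Cut edges: (3,4)

By max-flow min-cut theorem, max flow = min cut = 17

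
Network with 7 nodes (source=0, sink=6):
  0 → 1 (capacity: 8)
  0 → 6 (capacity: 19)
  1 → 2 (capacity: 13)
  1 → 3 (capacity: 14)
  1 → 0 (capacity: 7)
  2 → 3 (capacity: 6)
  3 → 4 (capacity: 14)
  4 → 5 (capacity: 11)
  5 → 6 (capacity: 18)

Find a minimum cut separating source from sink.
Min cut value = 27, edges: (0,1), (0,6)

Min cut value: 27
Partition: S = [0], T = [1, 2, 3, 4, 5, 6]
Cut edges: (0,1), (0,6)

By max-flow min-cut theorem, max flow = min cut = 27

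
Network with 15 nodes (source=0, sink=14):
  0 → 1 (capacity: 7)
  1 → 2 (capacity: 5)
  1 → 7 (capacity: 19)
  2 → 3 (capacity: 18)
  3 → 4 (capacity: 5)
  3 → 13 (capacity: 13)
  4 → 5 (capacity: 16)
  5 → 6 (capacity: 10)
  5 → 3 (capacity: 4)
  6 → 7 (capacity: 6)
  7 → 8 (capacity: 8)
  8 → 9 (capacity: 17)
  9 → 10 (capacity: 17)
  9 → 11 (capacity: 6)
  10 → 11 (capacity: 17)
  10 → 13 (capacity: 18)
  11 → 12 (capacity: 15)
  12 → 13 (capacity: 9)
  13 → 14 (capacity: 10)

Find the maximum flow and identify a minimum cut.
Max flow = 7, Min cut edges: (0,1)

Maximum flow: 7
Minimum cut: (0,1)
Partition: S = [0], T = [1, 2, 3, 4, 5, 6, 7, 8, 9, 10, 11, 12, 13, 14]

Max-flow min-cut theorem verified: both equal 7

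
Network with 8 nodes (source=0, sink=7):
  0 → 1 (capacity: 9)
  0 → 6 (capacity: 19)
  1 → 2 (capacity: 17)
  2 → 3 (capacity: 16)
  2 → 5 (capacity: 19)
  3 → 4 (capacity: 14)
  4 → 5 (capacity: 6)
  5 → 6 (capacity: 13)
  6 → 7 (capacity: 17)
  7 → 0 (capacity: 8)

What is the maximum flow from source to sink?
Maximum flow = 17

Max flow: 17

Flow assignment:
  0 → 1: 9/9
  0 → 6: 8/19
  1 → 2: 9/17
  2 → 5: 9/19
  5 → 6: 9/13
  6 → 7: 17/17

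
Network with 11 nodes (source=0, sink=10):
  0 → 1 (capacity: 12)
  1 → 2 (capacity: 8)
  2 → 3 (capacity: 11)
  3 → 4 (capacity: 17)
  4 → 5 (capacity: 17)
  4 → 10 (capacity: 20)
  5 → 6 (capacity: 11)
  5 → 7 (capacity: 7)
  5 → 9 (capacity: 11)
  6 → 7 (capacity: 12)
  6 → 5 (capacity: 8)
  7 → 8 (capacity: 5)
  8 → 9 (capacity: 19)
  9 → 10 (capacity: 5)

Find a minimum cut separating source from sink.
Min cut value = 8, edges: (1,2)

Min cut value: 8
Partition: S = [0, 1], T = [2, 3, 4, 5, 6, 7, 8, 9, 10]
Cut edges: (1,2)

By max-flow min-cut theorem, max flow = min cut = 8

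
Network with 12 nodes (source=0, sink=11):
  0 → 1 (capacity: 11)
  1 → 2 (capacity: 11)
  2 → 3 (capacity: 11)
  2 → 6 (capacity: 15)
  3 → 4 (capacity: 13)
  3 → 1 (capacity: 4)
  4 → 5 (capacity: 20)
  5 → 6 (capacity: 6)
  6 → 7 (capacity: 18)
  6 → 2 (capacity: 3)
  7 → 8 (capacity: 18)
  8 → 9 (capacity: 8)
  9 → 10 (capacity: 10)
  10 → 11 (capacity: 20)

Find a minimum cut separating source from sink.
Min cut value = 8, edges: (8,9)

Min cut value: 8
Partition: S = [0, 1, 2, 3, 4, 5, 6, 7, 8], T = [9, 10, 11]
Cut edges: (8,9)

By max-flow min-cut theorem, max flow = min cut = 8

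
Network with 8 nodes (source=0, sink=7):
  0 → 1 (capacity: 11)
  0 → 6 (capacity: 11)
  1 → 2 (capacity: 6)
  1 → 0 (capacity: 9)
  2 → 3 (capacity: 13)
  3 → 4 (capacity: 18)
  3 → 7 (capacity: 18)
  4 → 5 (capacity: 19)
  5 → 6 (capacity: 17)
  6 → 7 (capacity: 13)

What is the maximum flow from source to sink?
Maximum flow = 17

Max flow: 17

Flow assignment:
  0 → 1: 6/11
  0 → 6: 11/11
  1 → 2: 6/6
  2 → 3: 6/13
  3 → 7: 6/18
  6 → 7: 11/13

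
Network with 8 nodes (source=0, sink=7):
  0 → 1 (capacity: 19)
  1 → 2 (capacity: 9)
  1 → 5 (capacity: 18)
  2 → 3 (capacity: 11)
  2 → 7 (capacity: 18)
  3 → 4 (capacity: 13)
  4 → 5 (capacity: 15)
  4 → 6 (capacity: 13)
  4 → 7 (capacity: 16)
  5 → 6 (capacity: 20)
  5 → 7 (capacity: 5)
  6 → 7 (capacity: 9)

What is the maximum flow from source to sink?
Maximum flow = 19

Max flow: 19

Flow assignment:
  0 → 1: 19/19
  1 → 2: 9/9
  1 → 5: 10/18
  2 → 7: 9/18
  5 → 6: 5/20
  5 → 7: 5/5
  6 → 7: 5/9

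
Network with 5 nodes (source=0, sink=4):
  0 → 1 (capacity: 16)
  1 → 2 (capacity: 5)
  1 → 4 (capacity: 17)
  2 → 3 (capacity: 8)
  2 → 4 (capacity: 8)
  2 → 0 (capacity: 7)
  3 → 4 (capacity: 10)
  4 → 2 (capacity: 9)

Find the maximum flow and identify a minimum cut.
Max flow = 16, Min cut edges: (0,1)

Maximum flow: 16
Minimum cut: (0,1)
Partition: S = [0], T = [1, 2, 3, 4]

Max-flow min-cut theorem verified: both equal 16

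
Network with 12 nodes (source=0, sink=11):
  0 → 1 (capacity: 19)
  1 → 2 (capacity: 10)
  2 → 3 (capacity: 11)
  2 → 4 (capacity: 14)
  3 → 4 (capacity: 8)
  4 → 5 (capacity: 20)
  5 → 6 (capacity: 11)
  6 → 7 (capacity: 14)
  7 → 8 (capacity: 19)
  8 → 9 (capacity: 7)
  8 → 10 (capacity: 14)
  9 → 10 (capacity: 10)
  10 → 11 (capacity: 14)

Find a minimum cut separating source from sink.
Min cut value = 10, edges: (1,2)

Min cut value: 10
Partition: S = [0, 1], T = [2, 3, 4, 5, 6, 7, 8, 9, 10, 11]
Cut edges: (1,2)

By max-flow min-cut theorem, max flow = min cut = 10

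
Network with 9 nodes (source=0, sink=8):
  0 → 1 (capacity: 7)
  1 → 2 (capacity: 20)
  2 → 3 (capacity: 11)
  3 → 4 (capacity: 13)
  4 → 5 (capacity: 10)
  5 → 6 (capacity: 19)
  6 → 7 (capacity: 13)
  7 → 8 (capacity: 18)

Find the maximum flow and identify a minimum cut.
Max flow = 7, Min cut edges: (0,1)

Maximum flow: 7
Minimum cut: (0,1)
Partition: S = [0], T = [1, 2, 3, 4, 5, 6, 7, 8]

Max-flow min-cut theorem verified: both equal 7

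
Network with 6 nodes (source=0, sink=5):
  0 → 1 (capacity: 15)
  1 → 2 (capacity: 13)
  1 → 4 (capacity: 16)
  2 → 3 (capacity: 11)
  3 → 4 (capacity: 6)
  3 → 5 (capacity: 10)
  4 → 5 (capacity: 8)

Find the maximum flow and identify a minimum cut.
Max flow = 15, Min cut edges: (0,1)

Maximum flow: 15
Minimum cut: (0,1)
Partition: S = [0], T = [1, 2, 3, 4, 5]

Max-flow min-cut theorem verified: both equal 15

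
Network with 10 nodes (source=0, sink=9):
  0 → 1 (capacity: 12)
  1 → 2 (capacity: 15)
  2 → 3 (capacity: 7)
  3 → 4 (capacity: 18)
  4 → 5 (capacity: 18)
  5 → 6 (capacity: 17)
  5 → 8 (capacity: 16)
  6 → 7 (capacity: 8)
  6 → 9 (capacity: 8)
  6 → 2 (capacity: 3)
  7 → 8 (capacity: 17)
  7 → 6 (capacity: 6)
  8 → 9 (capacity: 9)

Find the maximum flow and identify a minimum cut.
Max flow = 7, Min cut edges: (2,3)

Maximum flow: 7
Minimum cut: (2,3)
Partition: S = [0, 1, 2], T = [3, 4, 5, 6, 7, 8, 9]

Max-flow min-cut theorem verified: both equal 7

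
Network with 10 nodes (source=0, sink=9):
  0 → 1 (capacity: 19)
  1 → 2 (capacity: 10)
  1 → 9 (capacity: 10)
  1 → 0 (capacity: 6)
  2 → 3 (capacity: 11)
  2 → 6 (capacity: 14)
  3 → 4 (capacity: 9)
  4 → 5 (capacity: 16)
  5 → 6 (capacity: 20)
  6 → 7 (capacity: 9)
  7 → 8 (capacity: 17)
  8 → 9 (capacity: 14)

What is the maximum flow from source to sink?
Maximum flow = 19

Max flow: 19

Flow assignment:
  0 → 1: 19/19
  1 → 2: 9/10
  1 → 9: 10/10
  2 → 6: 9/14
  6 → 7: 9/9
  7 → 8: 9/17
  8 → 9: 9/14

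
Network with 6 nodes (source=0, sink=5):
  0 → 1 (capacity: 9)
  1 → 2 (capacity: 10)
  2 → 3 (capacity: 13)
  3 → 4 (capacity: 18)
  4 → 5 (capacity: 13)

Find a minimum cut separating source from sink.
Min cut value = 9, edges: (0,1)

Min cut value: 9
Partition: S = [0], T = [1, 2, 3, 4, 5]
Cut edges: (0,1)

By max-flow min-cut theorem, max flow = min cut = 9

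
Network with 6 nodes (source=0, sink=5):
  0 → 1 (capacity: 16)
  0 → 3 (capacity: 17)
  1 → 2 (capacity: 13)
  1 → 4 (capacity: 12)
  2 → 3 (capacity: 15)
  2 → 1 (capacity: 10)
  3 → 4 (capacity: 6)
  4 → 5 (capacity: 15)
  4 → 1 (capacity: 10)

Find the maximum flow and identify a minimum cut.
Max flow = 15, Min cut edges: (4,5)

Maximum flow: 15
Minimum cut: (4,5)
Partition: S = [0, 1, 2, 3, 4], T = [5]

Max-flow min-cut theorem verified: both equal 15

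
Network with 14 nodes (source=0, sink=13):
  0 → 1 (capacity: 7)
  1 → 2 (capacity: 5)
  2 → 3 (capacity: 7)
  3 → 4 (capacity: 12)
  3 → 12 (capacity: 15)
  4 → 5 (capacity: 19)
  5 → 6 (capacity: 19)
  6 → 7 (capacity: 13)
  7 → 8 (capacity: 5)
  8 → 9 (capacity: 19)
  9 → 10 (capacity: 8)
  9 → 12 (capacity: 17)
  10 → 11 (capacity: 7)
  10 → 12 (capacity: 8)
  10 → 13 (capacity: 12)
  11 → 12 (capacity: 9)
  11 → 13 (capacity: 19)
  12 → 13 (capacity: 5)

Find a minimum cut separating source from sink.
Min cut value = 5, edges: (1,2)

Min cut value: 5
Partition: S = [0, 1], T = [2, 3, 4, 5, 6, 7, 8, 9, 10, 11, 12, 13]
Cut edges: (1,2)

By max-flow min-cut theorem, max flow = min cut = 5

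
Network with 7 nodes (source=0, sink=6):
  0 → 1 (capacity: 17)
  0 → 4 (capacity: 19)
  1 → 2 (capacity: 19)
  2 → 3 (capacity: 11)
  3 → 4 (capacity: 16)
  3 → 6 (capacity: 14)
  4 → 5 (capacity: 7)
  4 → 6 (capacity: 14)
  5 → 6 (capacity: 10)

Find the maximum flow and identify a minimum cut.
Max flow = 30, Min cut edges: (0,4), (2,3)

Maximum flow: 30
Minimum cut: (0,4), (2,3)
Partition: S = [0, 1, 2], T = [3, 4, 5, 6]

Max-flow min-cut theorem verified: both equal 30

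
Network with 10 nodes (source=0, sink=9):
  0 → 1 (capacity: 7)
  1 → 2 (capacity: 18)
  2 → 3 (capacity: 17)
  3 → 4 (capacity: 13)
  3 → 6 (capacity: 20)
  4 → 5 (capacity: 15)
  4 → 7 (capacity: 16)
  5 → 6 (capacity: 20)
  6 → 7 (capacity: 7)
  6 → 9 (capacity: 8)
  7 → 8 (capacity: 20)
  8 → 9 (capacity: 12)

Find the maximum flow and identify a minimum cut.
Max flow = 7, Min cut edges: (0,1)

Maximum flow: 7
Minimum cut: (0,1)
Partition: S = [0], T = [1, 2, 3, 4, 5, 6, 7, 8, 9]

Max-flow min-cut theorem verified: both equal 7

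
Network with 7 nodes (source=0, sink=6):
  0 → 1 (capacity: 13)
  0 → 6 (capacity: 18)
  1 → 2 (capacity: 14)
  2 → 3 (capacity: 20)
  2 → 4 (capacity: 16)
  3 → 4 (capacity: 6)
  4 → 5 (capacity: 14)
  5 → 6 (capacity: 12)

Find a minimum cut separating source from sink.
Min cut value = 30, edges: (0,6), (5,6)

Min cut value: 30
Partition: S = [0, 1, 2, 3, 4, 5], T = [6]
Cut edges: (0,6), (5,6)

By max-flow min-cut theorem, max flow = min cut = 30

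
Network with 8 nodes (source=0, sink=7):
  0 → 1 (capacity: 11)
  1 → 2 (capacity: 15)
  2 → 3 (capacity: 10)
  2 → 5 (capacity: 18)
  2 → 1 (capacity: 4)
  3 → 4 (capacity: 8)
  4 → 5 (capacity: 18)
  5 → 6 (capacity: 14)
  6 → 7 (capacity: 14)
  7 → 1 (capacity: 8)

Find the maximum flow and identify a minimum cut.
Max flow = 11, Min cut edges: (0,1)

Maximum flow: 11
Minimum cut: (0,1)
Partition: S = [0], T = [1, 2, 3, 4, 5, 6, 7]

Max-flow min-cut theorem verified: both equal 11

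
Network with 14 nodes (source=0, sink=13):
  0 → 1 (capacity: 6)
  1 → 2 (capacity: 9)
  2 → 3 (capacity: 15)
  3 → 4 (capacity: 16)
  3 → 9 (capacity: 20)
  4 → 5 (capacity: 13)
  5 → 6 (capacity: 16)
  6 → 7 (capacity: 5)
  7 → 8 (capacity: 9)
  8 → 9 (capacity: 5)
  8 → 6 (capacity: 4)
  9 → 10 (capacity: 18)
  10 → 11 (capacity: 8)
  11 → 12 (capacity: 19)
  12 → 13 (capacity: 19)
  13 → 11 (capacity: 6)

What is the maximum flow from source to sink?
Maximum flow = 6

Max flow: 6

Flow assignment:
  0 → 1: 6/6
  1 → 2: 6/9
  2 → 3: 6/15
  3 → 9: 6/20
  9 → 10: 6/18
  10 → 11: 6/8
  11 → 12: 6/19
  12 → 13: 6/19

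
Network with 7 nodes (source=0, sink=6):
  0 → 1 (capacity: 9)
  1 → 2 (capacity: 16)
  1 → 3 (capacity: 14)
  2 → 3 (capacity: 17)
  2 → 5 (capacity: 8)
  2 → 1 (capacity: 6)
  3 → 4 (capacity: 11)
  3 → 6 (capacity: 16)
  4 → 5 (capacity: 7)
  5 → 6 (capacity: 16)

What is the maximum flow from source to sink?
Maximum flow = 9

Max flow: 9

Flow assignment:
  0 → 1: 9/9
  1 → 3: 9/14
  3 → 6: 9/16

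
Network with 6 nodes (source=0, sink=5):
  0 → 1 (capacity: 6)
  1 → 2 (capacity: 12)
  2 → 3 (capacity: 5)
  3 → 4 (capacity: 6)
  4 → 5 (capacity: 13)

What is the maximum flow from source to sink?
Maximum flow = 5

Max flow: 5

Flow assignment:
  0 → 1: 5/6
  1 → 2: 5/12
  2 → 3: 5/5
  3 → 4: 5/6
  4 → 5: 5/13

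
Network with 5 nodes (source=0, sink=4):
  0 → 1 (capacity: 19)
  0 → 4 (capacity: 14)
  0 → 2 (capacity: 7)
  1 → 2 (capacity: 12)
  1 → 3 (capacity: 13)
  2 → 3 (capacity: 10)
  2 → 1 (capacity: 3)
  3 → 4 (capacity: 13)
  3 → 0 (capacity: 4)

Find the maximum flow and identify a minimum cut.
Max flow = 27, Min cut edges: (0,4), (3,4)

Maximum flow: 27
Minimum cut: (0,4), (3,4)
Partition: S = [0, 1, 2, 3], T = [4]

Max-flow min-cut theorem verified: both equal 27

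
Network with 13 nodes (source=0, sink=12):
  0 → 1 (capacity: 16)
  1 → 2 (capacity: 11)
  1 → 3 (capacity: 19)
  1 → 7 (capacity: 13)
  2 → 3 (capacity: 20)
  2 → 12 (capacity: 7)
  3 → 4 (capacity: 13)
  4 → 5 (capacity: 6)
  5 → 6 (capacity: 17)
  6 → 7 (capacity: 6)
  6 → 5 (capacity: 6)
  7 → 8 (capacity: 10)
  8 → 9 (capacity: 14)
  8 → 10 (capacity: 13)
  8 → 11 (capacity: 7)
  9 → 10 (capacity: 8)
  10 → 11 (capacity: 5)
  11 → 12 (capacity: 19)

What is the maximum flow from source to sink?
Maximum flow = 16

Max flow: 16

Flow assignment:
  0 → 1: 16/16
  1 → 2: 7/11
  1 → 7: 9/13
  2 → 12: 7/7
  7 → 8: 9/10
  8 → 10: 2/13
  8 → 11: 7/7
  10 → 11: 2/5
  11 → 12: 9/19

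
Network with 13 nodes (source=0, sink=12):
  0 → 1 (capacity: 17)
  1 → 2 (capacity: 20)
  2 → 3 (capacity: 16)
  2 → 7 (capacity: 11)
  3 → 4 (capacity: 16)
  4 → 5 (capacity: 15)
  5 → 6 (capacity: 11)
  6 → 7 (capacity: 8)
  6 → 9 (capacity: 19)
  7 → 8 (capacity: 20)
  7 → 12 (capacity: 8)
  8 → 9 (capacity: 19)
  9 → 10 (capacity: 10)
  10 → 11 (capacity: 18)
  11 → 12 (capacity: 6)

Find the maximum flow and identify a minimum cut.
Max flow = 14, Min cut edges: (7,12), (11,12)

Maximum flow: 14
Minimum cut: (7,12), (11,12)
Partition: S = [0, 1, 2, 3, 4, 5, 6, 7, 8, 9, 10, 11], T = [12]

Max-flow min-cut theorem verified: both equal 14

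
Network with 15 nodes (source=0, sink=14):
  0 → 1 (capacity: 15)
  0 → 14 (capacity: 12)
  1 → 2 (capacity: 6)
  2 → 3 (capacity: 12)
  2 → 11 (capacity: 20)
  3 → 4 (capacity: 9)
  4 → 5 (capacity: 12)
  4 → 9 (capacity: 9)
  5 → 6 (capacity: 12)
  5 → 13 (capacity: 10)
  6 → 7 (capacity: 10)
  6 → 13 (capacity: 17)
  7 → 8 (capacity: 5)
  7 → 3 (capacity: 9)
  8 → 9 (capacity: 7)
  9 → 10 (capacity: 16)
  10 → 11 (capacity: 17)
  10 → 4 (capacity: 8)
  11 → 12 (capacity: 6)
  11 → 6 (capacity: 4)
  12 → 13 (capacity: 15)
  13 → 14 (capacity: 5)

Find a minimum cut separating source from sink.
Min cut value = 17, edges: (0,14), (13,14)

Min cut value: 17
Partition: S = [0, 1, 2, 3, 4, 5, 6, 7, 8, 9, 10, 11, 12, 13], T = [14]
Cut edges: (0,14), (13,14)

By max-flow min-cut theorem, max flow = min cut = 17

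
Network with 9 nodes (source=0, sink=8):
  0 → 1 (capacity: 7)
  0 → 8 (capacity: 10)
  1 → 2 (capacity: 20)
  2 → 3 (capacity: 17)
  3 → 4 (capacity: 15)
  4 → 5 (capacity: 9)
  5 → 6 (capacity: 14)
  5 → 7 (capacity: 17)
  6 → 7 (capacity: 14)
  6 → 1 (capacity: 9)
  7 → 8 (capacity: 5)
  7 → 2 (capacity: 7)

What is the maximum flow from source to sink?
Maximum flow = 15

Max flow: 15

Flow assignment:
  0 → 1: 5/7
  0 → 8: 10/10
  1 → 2: 7/20
  2 → 3: 7/17
  3 → 4: 7/15
  4 → 5: 7/9
  5 → 6: 2/14
  5 → 7: 5/17
  6 → 1: 2/9
  7 → 8: 5/5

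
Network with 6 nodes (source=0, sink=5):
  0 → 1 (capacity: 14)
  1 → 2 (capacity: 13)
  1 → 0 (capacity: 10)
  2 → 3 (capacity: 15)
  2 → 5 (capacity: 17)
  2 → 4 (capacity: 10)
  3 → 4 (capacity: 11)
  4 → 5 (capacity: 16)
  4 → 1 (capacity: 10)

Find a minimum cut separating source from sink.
Min cut value = 13, edges: (1,2)

Min cut value: 13
Partition: S = [0, 1], T = [2, 3, 4, 5]
Cut edges: (1,2)

By max-flow min-cut theorem, max flow = min cut = 13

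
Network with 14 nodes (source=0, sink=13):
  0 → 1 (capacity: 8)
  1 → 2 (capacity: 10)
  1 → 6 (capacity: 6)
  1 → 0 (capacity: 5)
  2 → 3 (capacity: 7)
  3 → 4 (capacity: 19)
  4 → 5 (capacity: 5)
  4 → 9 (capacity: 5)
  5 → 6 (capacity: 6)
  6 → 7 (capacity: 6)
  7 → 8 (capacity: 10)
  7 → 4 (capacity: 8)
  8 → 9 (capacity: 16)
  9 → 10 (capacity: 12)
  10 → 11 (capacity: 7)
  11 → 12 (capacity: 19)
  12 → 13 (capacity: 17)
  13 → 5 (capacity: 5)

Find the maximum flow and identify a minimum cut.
Max flow = 7, Min cut edges: (10,11)

Maximum flow: 7
Minimum cut: (10,11)
Partition: S = [0, 1, 2, 3, 4, 5, 6, 7, 8, 9, 10], T = [11, 12, 13]

Max-flow min-cut theorem verified: both equal 7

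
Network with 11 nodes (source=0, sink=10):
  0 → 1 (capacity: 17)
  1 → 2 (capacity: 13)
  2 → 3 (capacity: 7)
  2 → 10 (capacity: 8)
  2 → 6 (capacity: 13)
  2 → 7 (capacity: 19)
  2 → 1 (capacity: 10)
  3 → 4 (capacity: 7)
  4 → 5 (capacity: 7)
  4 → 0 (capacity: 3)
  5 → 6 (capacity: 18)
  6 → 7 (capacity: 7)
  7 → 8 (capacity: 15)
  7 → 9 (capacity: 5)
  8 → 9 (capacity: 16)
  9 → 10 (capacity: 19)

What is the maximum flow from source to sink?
Maximum flow = 13

Max flow: 13

Flow assignment:
  0 → 1: 13/17
  1 → 2: 13/13
  2 → 10: 8/8
  2 → 7: 5/19
  7 → 9: 5/5
  9 → 10: 5/19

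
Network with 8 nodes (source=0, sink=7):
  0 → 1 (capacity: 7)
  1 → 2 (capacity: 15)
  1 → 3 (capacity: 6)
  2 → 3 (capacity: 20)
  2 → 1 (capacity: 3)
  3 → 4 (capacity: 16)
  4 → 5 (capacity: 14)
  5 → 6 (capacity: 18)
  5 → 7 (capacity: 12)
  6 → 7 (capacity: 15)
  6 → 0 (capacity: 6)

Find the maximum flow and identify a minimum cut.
Max flow = 7, Min cut edges: (0,1)

Maximum flow: 7
Minimum cut: (0,1)
Partition: S = [0], T = [1, 2, 3, 4, 5, 6, 7]

Max-flow min-cut theorem verified: both equal 7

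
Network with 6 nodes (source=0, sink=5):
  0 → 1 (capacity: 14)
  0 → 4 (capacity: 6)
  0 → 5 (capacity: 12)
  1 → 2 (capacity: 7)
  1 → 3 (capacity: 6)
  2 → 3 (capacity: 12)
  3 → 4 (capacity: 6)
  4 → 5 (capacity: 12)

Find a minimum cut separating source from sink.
Min cut value = 24, edges: (0,5), (4,5)

Min cut value: 24
Partition: S = [0, 1, 2, 3, 4], T = [5]
Cut edges: (0,5), (4,5)

By max-flow min-cut theorem, max flow = min cut = 24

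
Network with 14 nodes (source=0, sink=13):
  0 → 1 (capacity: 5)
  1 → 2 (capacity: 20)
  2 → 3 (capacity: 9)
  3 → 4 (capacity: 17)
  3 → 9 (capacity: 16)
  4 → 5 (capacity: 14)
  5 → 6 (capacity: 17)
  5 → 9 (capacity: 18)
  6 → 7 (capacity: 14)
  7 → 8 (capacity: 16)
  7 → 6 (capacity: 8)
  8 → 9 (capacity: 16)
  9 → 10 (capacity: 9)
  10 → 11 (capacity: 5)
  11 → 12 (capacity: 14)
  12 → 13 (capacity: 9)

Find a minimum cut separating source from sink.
Min cut value = 5, edges: (10,11)

Min cut value: 5
Partition: S = [0, 1, 2, 3, 4, 5, 6, 7, 8, 9, 10], T = [11, 12, 13]
Cut edges: (10,11)

By max-flow min-cut theorem, max flow = min cut = 5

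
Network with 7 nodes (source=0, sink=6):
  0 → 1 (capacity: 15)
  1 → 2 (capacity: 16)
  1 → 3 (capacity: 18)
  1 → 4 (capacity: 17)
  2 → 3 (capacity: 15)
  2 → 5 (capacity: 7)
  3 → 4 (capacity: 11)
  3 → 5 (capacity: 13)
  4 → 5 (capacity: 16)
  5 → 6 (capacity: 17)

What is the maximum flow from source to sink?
Maximum flow = 15

Max flow: 15

Flow assignment:
  0 → 1: 15/15
  1 → 2: 15/16
  2 → 3: 8/15
  2 → 5: 7/7
  3 → 5: 8/13
  5 → 6: 15/17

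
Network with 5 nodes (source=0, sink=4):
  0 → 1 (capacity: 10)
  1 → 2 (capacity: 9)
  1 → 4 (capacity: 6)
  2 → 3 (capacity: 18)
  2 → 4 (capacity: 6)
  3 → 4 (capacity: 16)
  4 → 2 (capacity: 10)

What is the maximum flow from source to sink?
Maximum flow = 10

Max flow: 10

Flow assignment:
  0 → 1: 10/10
  1 → 2: 4/9
  1 → 4: 6/6
  2 → 4: 4/6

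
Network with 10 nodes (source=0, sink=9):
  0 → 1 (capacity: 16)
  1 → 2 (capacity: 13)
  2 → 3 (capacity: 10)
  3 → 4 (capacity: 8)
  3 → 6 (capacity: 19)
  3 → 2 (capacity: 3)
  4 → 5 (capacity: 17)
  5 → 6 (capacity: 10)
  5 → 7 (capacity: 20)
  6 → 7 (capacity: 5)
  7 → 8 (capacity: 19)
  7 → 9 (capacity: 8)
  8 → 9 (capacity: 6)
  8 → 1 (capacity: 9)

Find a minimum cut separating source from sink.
Min cut value = 10, edges: (2,3)

Min cut value: 10
Partition: S = [0, 1, 2], T = [3, 4, 5, 6, 7, 8, 9]
Cut edges: (2,3)

By max-flow min-cut theorem, max flow = min cut = 10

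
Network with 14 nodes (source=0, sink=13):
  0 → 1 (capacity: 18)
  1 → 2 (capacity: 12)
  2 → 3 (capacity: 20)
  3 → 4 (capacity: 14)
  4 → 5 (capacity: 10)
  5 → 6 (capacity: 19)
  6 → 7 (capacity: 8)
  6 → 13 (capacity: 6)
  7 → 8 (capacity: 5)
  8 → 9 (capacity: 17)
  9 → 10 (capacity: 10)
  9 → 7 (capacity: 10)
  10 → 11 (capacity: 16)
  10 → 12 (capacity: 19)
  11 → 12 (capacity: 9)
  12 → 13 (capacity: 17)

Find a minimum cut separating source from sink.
Min cut value = 10, edges: (4,5)

Min cut value: 10
Partition: S = [0, 1, 2, 3, 4], T = [5, 6, 7, 8, 9, 10, 11, 12, 13]
Cut edges: (4,5)

By max-flow min-cut theorem, max flow = min cut = 10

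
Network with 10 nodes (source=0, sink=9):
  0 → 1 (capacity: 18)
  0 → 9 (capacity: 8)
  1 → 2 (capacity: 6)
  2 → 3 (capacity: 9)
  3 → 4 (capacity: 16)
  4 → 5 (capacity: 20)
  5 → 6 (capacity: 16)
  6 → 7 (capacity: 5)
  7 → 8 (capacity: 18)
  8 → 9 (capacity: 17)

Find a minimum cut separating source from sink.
Min cut value = 13, edges: (0,9), (6,7)

Min cut value: 13
Partition: S = [0, 1, 2, 3, 4, 5, 6], T = [7, 8, 9]
Cut edges: (0,9), (6,7)

By max-flow min-cut theorem, max flow = min cut = 13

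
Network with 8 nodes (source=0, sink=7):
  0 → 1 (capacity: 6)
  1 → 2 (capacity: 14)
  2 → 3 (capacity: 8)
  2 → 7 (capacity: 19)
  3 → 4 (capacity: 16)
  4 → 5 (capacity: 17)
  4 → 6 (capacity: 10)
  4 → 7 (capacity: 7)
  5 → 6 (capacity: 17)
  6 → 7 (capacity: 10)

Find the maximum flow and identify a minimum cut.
Max flow = 6, Min cut edges: (0,1)

Maximum flow: 6
Minimum cut: (0,1)
Partition: S = [0], T = [1, 2, 3, 4, 5, 6, 7]

Max-flow min-cut theorem verified: both equal 6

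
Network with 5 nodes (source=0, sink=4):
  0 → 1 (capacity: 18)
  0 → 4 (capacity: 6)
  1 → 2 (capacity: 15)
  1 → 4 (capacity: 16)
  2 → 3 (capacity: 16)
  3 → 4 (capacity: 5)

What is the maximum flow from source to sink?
Maximum flow = 24

Max flow: 24

Flow assignment:
  0 → 1: 18/18
  0 → 4: 6/6
  1 → 2: 2/15
  1 → 4: 16/16
  2 → 3: 2/16
  3 → 4: 2/5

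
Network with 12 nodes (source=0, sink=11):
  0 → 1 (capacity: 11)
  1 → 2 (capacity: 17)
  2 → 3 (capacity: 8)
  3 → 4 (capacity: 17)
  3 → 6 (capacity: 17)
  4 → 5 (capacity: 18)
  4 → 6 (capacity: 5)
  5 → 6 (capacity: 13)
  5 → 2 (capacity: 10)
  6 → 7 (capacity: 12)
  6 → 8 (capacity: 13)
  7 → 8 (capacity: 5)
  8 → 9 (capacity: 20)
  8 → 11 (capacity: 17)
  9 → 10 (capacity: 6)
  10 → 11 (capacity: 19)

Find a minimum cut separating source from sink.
Min cut value = 8, edges: (2,3)

Min cut value: 8
Partition: S = [0, 1, 2], T = [3, 4, 5, 6, 7, 8, 9, 10, 11]
Cut edges: (2,3)

By max-flow min-cut theorem, max flow = min cut = 8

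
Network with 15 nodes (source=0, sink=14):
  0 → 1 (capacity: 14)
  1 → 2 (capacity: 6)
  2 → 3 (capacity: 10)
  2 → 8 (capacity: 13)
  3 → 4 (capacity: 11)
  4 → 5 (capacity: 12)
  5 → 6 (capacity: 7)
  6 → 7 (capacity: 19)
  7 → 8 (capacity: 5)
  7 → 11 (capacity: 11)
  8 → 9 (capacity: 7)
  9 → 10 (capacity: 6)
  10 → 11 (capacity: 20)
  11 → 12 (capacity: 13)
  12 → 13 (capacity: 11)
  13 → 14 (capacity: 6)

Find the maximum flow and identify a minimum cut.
Max flow = 6, Min cut edges: (13,14)

Maximum flow: 6
Minimum cut: (13,14)
Partition: S = [0, 1, 2, 3, 4, 5, 6, 7, 8, 9, 10, 11, 12, 13], T = [14]

Max-flow min-cut theorem verified: both equal 6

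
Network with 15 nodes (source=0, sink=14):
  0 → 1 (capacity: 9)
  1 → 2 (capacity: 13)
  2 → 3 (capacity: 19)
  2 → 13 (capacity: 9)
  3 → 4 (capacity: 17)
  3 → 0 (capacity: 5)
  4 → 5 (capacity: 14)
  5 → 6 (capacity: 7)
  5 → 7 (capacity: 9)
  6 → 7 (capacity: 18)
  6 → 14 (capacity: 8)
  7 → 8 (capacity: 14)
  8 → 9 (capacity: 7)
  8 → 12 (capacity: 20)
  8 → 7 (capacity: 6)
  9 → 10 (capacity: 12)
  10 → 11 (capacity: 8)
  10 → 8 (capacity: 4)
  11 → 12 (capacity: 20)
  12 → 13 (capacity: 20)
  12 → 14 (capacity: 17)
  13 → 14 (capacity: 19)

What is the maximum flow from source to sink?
Maximum flow = 9

Max flow: 9

Flow assignment:
  0 → 1: 9/9
  1 → 2: 9/13
  2 → 13: 9/9
  13 → 14: 9/19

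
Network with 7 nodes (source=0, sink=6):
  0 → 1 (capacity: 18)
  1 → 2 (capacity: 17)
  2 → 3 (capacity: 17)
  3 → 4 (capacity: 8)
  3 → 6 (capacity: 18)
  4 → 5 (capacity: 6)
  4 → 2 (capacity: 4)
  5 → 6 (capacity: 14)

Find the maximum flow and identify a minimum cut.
Max flow = 17, Min cut edges: (2,3)

Maximum flow: 17
Minimum cut: (2,3)
Partition: S = [0, 1, 2], T = [3, 4, 5, 6]

Max-flow min-cut theorem verified: both equal 17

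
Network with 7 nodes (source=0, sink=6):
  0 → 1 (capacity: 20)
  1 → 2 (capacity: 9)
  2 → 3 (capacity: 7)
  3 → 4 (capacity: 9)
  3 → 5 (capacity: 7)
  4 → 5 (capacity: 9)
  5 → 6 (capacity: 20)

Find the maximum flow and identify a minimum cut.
Max flow = 7, Min cut edges: (2,3)

Maximum flow: 7
Minimum cut: (2,3)
Partition: S = [0, 1, 2], T = [3, 4, 5, 6]

Max-flow min-cut theorem verified: both equal 7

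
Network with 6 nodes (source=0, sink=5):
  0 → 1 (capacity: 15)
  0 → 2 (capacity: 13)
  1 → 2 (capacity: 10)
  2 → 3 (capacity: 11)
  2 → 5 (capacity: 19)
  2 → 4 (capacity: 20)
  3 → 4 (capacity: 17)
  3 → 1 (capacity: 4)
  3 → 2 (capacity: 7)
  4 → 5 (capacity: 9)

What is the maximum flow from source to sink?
Maximum flow = 23

Max flow: 23

Flow assignment:
  0 → 1: 10/15
  0 → 2: 13/13
  1 → 2: 10/10
  2 → 5: 19/19
  2 → 4: 4/20
  4 → 5: 4/9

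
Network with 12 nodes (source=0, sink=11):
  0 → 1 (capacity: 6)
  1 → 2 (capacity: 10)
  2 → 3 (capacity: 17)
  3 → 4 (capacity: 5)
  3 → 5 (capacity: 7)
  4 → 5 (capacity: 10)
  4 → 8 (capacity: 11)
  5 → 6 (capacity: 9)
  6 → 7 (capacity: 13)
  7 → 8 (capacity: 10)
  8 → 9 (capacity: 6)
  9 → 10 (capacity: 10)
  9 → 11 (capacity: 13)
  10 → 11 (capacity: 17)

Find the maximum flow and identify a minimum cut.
Max flow = 6, Min cut edges: (8,9)

Maximum flow: 6
Minimum cut: (8,9)
Partition: S = [0, 1, 2, 3, 4, 5, 6, 7, 8], T = [9, 10, 11]

Max-flow min-cut theorem verified: both equal 6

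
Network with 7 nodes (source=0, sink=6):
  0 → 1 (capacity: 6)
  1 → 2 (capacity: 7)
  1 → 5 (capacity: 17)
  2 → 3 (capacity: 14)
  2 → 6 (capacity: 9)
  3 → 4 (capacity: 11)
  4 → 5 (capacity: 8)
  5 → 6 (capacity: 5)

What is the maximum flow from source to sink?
Maximum flow = 6

Max flow: 6

Flow assignment:
  0 → 1: 6/6
  1 → 2: 6/7
  2 → 6: 6/9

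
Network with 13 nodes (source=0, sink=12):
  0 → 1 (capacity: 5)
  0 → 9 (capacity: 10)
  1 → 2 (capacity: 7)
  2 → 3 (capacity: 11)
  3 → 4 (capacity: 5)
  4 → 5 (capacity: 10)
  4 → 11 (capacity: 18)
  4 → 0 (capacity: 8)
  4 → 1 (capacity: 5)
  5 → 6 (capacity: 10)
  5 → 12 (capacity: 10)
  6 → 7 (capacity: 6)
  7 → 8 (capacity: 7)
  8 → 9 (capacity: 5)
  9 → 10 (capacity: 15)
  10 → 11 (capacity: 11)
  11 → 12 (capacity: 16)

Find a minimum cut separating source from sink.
Min cut value = 15, edges: (0,9), (3,4)

Min cut value: 15
Partition: S = [0, 1, 2, 3], T = [4, 5, 6, 7, 8, 9, 10, 11, 12]
Cut edges: (0,9), (3,4)

By max-flow min-cut theorem, max flow = min cut = 15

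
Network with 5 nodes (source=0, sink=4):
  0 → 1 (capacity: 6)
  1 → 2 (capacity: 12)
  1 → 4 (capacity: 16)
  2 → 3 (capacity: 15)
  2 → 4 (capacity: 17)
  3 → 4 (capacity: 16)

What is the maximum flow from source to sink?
Maximum flow = 6

Max flow: 6

Flow assignment:
  0 → 1: 6/6
  1 → 4: 6/16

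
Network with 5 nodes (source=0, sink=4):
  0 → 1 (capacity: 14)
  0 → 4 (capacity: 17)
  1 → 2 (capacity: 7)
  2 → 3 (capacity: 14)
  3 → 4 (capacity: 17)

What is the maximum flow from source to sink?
Maximum flow = 24

Max flow: 24

Flow assignment:
  0 → 1: 7/14
  0 → 4: 17/17
  1 → 2: 7/7
  2 → 3: 7/14
  3 → 4: 7/17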